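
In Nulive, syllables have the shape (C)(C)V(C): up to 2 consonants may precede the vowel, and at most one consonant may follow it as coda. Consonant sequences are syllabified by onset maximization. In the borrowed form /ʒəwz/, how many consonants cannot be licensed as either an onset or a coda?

Syllabifying with onset maximization leaves /z/ stranded (at most one coda consonant is licensed; onsets may contain at most 2 consonants).

1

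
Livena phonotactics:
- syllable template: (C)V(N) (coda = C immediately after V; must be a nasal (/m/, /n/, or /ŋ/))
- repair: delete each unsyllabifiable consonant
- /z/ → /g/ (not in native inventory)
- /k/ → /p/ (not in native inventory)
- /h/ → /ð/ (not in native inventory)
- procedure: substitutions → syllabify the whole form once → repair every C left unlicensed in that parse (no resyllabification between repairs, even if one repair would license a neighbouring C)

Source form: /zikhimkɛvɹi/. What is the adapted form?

giðimpɛɹi

Substitution: /z/ → /g/, /k/ → /p/, /h/ → /ð/, giving /gipðimpɛvɹi/.
Syllabifying with onset maximization leaves /p/, /v/ stranded (only a nasal (/m/, /n/, or /ŋ/) is licensed in coda position; onsets are limited to one consonant).
Deletion applies to /p/, /v/.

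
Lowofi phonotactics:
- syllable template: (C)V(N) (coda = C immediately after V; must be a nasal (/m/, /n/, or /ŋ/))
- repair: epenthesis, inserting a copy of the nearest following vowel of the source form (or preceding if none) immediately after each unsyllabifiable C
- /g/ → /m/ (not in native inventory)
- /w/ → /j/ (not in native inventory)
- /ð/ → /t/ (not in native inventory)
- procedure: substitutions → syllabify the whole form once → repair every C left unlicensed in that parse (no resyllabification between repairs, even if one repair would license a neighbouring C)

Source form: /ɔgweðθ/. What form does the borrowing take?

Substitution: /g/ → /m/, /w/ → /j/, /ð/ → /t/, giving /ɔmjetθ/.
Syllabifying with onset maximization leaves /t/, /θ/ stranded (only a nasal (/m/, /n/, or /ŋ/) is licensed in coda position; onsets are limited to one consonant).
Each unlicensed consonant becomes the onset of a new syllable: /t/ → /te/, /θ/ → /θe/.

ɔmjeteθe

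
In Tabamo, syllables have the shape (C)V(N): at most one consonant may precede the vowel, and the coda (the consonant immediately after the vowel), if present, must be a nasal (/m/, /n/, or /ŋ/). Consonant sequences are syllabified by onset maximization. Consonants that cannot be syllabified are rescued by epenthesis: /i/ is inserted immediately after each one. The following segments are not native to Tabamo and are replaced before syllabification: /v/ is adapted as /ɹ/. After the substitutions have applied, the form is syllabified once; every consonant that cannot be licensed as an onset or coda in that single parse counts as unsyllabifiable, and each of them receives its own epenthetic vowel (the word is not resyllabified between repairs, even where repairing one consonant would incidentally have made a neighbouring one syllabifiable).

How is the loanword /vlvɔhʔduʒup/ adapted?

Substitution: /v/ → /ɹ/, giving /ɹlɹɔhʔduʒup/.
Under (C)V(N), the unsyllabifiable consonants are /ɹ/, /l/, /h/, /ʔ/, /p/ (only a nasal (/m/, /n/, or /ŋ/) is licensed in coda position; onsets are limited to one consonant).
Epenthesis after each stranded consonant: /ɹ/ → /ɹi/, /l/ → /li/, /h/ → /hi/, /ʔ/ → /ʔi/, /p/ → /pi/.

ɹiliɹɔhiʔiduʒupi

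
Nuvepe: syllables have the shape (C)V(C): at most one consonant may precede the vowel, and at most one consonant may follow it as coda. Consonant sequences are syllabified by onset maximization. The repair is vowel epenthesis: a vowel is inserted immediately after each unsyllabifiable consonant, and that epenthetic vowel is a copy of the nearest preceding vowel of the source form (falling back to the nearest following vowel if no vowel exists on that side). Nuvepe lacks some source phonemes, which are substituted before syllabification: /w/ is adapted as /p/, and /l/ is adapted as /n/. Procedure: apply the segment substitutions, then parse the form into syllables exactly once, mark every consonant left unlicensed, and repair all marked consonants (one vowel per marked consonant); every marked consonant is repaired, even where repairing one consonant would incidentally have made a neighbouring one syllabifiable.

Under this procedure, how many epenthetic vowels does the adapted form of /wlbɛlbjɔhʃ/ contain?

After substitution the input is /pnbɛnbjɔhʃ/.
The unsyllabifiable consonants are /p/, /n/, /b/, /ʃ/; each receives one epenthetic vowel.

4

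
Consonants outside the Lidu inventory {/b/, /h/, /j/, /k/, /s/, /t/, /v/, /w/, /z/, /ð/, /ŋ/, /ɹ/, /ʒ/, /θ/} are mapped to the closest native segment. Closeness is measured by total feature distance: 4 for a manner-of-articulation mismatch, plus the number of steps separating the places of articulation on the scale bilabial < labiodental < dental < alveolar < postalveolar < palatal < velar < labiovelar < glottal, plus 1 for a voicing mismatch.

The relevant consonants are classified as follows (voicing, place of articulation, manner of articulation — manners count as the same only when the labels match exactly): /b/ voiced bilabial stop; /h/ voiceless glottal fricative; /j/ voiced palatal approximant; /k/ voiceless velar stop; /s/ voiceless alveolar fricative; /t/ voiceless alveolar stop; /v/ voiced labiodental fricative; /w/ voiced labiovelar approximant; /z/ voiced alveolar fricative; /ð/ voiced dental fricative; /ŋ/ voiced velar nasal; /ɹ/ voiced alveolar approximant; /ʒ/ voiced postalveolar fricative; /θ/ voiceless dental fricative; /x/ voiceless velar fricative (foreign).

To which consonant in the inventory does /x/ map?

/h/ is closest: same manner (fricative), place distance 2 (velar→glottal), same voicing; total 2. Next closest is /s/ at distance 3.

h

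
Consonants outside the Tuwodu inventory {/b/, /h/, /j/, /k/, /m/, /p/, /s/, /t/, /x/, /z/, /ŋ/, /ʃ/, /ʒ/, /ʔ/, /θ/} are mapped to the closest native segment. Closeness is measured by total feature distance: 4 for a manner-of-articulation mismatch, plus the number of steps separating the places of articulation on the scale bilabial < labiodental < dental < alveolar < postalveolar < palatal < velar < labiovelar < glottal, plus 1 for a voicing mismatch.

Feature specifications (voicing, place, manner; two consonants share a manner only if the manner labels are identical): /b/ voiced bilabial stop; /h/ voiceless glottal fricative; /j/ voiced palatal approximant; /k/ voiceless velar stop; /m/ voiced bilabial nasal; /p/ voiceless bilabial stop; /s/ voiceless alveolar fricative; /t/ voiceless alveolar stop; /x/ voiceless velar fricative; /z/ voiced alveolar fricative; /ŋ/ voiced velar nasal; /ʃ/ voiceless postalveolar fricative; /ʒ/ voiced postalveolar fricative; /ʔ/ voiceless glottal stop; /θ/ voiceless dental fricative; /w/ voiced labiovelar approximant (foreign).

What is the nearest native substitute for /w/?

/j/ is closest: same manner (approximant), place distance 2 (labiovelar→palatal), same voicing; total 2. Next closest is /ŋ/ at distance 5.

j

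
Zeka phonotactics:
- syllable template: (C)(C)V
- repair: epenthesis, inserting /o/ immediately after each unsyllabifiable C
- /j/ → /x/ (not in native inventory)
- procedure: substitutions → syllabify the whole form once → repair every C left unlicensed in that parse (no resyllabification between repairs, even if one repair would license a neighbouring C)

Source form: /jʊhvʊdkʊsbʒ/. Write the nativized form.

xʊhvʊdkʊsoboʒo

Substitution: /j/ → /x/, giving /xʊhvʊdkʊsbʒ/.
Syllabifying with onset maximization leaves /s/, /b/, /ʒ/ stranded (no codas are permitted; onsets may contain at most 2 consonants).
Epenthesis after each stranded consonant: /s/ → /so/, /b/ → /bo/, /ʒ/ → /ʒo/.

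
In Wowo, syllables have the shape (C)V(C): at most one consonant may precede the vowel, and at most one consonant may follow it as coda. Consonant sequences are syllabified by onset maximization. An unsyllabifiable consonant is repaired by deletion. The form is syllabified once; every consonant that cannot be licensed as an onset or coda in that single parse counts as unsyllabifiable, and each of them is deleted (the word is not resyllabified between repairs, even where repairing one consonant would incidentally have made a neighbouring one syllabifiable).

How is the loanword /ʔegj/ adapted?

Syllabifying with onset maximization leaves /j/ stranded (at most one coda consonant is licensed; onsets are limited to one consonant).
Deletion applies to /j/.

ʔeg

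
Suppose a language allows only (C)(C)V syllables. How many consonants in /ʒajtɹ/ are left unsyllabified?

3

Syllabifying with onset maximization leaves /j/, /t/, /ɹ/ stranded (no codas are permitted; onsets may contain at most 2 consonants).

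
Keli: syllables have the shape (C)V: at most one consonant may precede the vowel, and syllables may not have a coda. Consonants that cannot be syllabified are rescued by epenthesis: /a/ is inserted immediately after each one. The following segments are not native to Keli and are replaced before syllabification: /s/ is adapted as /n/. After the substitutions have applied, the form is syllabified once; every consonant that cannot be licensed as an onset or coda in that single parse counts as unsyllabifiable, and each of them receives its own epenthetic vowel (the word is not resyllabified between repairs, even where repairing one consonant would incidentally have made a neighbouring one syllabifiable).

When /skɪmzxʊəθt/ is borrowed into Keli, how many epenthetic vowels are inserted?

5

After substitution the input is /nkɪmzxʊəθt/.
The unsyllabifiable consonants are /n/, /m/, /z/, /θ/, /t/; each receives one epenthetic vowel.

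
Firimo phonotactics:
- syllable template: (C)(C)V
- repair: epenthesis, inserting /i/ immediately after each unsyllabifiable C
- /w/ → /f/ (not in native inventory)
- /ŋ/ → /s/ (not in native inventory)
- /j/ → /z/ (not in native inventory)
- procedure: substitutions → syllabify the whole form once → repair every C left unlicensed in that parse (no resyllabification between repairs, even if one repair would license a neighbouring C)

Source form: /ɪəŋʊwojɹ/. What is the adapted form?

Substitution: /ŋ/ → /s/, /w/ → /f/, /j/ → /z/, giving /ɪəsʊfozɹ/.
The consonants /z/, /ɹ/ cannot be parsed into a legal (C)(C)V syllable (no codas are permitted; onsets may contain at most 2 consonants).
Each unlicensed consonant becomes the onset of a new syllable: /z/ → /zi/, /ɹ/ → /ɹi/.

ɪəsʊfoziɹi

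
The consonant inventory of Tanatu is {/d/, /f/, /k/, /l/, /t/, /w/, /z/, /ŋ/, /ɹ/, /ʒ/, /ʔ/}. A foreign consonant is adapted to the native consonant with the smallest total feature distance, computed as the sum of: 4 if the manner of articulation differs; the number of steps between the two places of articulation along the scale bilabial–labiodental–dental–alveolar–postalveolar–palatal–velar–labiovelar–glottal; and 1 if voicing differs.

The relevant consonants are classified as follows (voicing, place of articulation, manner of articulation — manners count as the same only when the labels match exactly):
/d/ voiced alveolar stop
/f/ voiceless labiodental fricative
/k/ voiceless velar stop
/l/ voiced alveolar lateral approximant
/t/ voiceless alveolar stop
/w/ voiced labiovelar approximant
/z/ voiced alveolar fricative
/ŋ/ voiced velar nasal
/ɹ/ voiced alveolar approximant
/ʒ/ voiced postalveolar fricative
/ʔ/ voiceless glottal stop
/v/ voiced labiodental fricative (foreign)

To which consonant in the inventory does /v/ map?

f

/f/ is closest: same manner (fricative), place distance 0 (labiodental→labiodental), voicing differs (+1); total 1. Next closest is /z/ at distance 2.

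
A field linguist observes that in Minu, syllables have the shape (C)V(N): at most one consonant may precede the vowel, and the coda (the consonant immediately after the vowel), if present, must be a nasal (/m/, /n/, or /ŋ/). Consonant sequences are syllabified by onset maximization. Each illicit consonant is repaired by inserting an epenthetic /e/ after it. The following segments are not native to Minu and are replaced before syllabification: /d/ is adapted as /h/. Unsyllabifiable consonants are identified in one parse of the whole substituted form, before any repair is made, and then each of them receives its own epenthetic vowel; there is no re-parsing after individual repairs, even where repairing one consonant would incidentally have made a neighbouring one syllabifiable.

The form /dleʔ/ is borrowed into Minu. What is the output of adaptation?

Substitution: /d/ → /h/, giving /hleʔ/.
Under (C)V(N), the unsyllabifiable consonants are /h/, /ʔ/ (only a nasal (/m/, /n/, or /ŋ/) is licensed in coda position; onsets are limited to one consonant).
Each unlicensed consonant becomes the onset of a new syllable: /h/ → /he/, /ʔ/ → /ʔe/.

heleʔe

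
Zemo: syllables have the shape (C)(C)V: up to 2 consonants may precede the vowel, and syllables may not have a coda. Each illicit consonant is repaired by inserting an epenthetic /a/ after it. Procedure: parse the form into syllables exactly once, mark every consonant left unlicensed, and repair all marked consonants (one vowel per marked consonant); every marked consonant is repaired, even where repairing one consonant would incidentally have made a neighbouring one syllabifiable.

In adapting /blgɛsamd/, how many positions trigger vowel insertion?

3

The unsyllabifiable consonants are /b/, /m/, /d/; each receives one epenthetic vowel.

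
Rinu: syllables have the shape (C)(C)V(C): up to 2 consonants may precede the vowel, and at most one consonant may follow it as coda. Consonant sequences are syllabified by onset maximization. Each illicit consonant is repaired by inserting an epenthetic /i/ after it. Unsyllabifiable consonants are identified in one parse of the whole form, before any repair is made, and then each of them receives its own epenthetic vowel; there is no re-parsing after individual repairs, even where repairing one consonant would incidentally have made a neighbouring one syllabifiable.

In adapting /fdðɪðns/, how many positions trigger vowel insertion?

The unsyllabifiable consonants are /f/, /n/, /s/; each receives one epenthetic vowel.

3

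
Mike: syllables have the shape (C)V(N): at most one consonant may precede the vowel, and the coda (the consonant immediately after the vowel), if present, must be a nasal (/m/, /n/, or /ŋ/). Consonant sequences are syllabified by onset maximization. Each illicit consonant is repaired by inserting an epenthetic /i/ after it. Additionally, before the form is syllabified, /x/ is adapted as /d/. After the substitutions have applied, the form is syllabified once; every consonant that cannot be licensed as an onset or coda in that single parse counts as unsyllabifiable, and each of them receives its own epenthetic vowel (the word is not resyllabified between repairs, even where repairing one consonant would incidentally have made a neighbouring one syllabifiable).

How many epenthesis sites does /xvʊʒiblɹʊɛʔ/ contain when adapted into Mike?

4

After substitution the input is /dvʊʒiblɹʊɛʔ/.
The unsyllabifiable consonants are /d/, /b/, /l/, /ʔ/; each receives one epenthetic vowel.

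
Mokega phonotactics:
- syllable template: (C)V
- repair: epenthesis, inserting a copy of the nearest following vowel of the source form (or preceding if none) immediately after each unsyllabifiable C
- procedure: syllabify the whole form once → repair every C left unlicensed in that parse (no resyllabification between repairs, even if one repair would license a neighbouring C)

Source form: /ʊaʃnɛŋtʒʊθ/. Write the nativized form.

Under (C)V, the unsyllabifiable consonants are /ʃ/, /ŋ/, /t/, /θ/ (no codas are permitted; onsets are limited to one consonant).
Inserting the epenthetic vowel yields /ʃ/ → /ʃɛ/, /ŋ/ → /ŋʊ/, /t/ → /tʊ/, /θ/ → /θʊ/.

ʊaʃɛnɛŋʊtʊʒʊθʊ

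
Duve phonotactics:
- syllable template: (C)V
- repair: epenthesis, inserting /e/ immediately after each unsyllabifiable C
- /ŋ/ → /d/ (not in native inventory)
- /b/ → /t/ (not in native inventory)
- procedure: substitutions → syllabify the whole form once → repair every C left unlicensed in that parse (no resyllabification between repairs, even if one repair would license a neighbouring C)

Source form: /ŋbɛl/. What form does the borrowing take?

Substitution: /ŋ/ → /d/, /b/ → /t/, giving /dtɛl/.
The consonants /d/, /l/ cannot be parsed into a legal (C)V syllable (no codas are permitted; onsets are limited to one consonant).
Epenthesis after each stranded consonant: /d/ → /de/, /l/ → /le/.

detɛle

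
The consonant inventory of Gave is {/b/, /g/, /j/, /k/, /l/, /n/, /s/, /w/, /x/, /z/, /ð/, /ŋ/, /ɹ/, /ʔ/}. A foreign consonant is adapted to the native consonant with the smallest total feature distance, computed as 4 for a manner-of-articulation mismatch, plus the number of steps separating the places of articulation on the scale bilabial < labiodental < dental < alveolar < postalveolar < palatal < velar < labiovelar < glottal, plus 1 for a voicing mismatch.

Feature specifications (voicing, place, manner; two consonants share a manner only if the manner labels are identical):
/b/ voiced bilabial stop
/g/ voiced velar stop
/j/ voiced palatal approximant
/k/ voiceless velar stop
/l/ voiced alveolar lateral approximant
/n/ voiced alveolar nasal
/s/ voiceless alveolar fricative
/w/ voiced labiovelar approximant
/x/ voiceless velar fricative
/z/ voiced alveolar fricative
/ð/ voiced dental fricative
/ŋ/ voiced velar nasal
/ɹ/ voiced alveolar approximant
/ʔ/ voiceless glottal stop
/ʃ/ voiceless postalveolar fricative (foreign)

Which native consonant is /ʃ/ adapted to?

s

/s/ is closest: same manner (fricative), place distance 1 (postalveolar→alveolar), same voicing; total 1. Next closest is /x/ at distance 2.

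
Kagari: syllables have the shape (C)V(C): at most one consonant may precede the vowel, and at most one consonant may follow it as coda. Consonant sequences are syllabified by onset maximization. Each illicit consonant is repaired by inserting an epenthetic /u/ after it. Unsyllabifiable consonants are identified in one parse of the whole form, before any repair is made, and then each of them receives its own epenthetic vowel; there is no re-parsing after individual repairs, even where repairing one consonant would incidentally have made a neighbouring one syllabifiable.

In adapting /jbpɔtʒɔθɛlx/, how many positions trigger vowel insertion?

The unsyllabifiable consonants are /j/, /b/, /x/; each receives one epenthetic vowel.

3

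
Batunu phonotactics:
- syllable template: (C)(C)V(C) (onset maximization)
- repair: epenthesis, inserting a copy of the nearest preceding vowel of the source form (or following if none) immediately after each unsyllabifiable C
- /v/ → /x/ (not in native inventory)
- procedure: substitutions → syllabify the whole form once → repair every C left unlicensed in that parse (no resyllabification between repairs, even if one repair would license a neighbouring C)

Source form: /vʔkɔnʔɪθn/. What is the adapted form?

Substitution: /v/ → /x/, giving /xʔkɔnʔɪθn/.
Syllabifying with onset maximization leaves /x/, /n/ stranded (at most one coda consonant is licensed; onsets may contain at most 2 consonants).
Epenthesis after each stranded consonant: /x/ → /xɔ/, /n/ → /nɪ/.

xɔʔkɔnʔɪθnɪ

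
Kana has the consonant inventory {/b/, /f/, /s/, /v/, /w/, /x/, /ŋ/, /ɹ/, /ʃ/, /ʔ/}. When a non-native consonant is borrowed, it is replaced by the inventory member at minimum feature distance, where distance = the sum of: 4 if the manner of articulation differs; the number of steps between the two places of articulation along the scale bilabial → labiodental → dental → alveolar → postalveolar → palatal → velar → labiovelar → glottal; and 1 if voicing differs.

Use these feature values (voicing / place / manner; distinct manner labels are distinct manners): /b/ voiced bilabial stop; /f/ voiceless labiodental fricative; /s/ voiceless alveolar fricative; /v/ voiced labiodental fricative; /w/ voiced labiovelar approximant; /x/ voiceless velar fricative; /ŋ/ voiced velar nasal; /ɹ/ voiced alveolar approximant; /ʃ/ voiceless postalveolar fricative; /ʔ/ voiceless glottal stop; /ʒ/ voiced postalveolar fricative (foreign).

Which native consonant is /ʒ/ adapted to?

ʃ

/ʃ/ is closest: same manner (fricative), place distance 0 (postalveolar→postalveolar), voicing differs (+1); total 1. Next closest is /s/ at distance 2.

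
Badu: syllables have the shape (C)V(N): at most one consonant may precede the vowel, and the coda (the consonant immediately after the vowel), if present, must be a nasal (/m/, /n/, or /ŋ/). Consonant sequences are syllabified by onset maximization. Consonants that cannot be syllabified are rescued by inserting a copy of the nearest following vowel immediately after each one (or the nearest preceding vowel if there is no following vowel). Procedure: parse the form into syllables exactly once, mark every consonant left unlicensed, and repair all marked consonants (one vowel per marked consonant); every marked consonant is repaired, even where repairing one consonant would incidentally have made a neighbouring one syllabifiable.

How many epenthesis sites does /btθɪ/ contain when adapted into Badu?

The unsyllabifiable consonants are /b/, /t/; each receives one epenthetic vowel.

2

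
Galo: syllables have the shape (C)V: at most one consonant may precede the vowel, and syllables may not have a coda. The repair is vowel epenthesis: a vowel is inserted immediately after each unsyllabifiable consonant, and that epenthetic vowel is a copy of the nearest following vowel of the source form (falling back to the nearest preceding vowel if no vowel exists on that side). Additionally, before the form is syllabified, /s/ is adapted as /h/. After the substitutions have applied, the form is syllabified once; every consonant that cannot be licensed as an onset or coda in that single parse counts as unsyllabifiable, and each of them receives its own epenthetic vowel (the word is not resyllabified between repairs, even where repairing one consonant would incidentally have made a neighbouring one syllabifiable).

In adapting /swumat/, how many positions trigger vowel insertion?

2

After substitution the input is /hwumat/.
The unsyllabifiable consonants are /h/, /t/; each receives one epenthetic vowel.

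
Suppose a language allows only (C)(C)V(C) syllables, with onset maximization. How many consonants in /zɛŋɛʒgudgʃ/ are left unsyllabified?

Syllabifying with onset maximization leaves /g/, /ʃ/ stranded (at most one coda consonant is licensed; onsets may contain at most 2 consonants).

2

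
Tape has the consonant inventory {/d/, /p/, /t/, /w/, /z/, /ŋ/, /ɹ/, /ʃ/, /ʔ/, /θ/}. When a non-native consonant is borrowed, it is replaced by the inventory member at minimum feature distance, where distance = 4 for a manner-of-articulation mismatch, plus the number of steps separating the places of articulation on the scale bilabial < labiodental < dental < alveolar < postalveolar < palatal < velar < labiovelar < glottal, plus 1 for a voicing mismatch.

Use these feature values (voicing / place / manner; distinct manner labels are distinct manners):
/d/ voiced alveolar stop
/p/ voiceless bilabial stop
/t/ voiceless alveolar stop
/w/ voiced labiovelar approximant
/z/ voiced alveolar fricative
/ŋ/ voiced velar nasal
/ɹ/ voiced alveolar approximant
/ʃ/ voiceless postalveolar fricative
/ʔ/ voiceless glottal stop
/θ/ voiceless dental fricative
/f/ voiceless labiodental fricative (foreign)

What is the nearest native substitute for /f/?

θ

/θ/ is closest: same manner (fricative), place distance 1 (labiodental→dental), same voicing; total 1. Next closest is /z/ at distance 3.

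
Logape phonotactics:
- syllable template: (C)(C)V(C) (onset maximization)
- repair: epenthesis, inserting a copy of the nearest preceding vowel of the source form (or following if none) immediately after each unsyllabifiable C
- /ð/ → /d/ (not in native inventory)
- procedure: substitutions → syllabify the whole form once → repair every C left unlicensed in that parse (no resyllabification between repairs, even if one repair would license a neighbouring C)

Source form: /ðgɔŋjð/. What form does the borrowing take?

Substitution: /ð/ → /d/, giving /dgɔŋjd/.
Syllabifying with onset maximization leaves /j/, /d/ stranded (at most one coda consonant is licensed; onsets may contain at most 2 consonants).
Inserting the epenthetic vowel yields /j/ → /jɔ/, /d/ → /dɔ/.

dgɔŋjɔdɔ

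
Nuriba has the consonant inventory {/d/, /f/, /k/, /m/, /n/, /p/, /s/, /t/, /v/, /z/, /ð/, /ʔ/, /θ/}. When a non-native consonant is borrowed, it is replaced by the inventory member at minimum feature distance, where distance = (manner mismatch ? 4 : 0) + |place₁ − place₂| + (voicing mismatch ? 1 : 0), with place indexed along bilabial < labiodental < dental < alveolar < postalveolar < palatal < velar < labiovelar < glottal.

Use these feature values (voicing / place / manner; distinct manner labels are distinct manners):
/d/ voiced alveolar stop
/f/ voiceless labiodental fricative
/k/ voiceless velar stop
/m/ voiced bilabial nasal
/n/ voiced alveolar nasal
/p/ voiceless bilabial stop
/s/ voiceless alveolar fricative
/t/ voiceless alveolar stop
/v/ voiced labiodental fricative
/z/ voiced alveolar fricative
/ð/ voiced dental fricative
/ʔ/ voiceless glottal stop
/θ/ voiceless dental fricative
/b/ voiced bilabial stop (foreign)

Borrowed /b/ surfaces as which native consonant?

p

/p/ is closest: same manner (stop), place distance 0 (bilabial→bilabial), voicing differs (+1); total 1. Next closest is /d/ at distance 3.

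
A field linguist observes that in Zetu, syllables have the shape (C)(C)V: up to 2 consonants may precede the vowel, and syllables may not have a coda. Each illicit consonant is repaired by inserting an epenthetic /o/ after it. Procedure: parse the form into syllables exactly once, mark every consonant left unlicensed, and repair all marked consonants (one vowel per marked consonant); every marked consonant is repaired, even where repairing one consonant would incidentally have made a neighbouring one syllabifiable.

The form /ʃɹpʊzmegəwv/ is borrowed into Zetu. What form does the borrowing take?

Under (C)(C)V, the unsyllabifiable consonants are /ʃ/, /w/, /v/ (no codas are permitted; onsets may contain at most 2 consonants).
Inserting the epenthetic vowel yields /ʃ/ → /ʃo/, /w/ → /wo/, /v/ → /vo/.

ʃoɹpʊzmegəwovo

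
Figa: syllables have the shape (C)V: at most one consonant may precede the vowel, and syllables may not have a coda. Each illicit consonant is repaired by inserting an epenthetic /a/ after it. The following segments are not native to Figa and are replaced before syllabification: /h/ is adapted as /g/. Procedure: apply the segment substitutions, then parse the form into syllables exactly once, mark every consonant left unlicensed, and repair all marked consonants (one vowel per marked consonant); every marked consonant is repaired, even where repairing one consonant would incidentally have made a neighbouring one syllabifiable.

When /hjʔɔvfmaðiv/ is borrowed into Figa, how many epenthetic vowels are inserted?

5

After substitution the input is /gjʔɔvfmaðiv/.
The unsyllabifiable consonants are /g/, /j/, /v/, /f/, /v/; each receives one epenthetic vowel.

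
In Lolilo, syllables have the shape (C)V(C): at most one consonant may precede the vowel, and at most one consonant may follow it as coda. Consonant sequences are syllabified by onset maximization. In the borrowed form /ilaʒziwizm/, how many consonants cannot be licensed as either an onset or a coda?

The consonants /m/ cannot be parsed into a legal (C)V(C) syllable (at most one coda consonant is licensed; onsets are limited to one consonant).

1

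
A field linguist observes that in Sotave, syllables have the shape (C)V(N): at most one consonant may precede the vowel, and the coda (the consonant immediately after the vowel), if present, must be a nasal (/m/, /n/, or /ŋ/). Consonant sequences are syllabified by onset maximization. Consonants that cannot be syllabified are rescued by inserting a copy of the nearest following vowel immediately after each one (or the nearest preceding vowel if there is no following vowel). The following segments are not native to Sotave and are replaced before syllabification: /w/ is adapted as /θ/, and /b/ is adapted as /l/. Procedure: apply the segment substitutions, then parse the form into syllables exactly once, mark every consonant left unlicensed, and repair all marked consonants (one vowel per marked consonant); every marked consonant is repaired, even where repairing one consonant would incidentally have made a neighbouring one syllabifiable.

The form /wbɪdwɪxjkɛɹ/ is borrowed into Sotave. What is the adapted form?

θɪlɪdɪθɪxɛjɛkɛɹɛ

Substitution: /w/ → /θ/, /b/ → /l/, giving /θlɪdθɪxjkɛɹ/.
Syllabifying with onset maximization leaves /θ/, /d/, /x/, /j/, /ɹ/ stranded (only a nasal (/m/, /n/, or /ŋ/) is licensed in coda position; onsets are limited to one consonant).
Each unlicensed consonant becomes the onset of a new syllable: /θ/ → /θɪ/, /d/ → /dɪ/, /x/ → /xɛ/, /j/ → /jɛ/, /ɹ/ → /ɹɛ/.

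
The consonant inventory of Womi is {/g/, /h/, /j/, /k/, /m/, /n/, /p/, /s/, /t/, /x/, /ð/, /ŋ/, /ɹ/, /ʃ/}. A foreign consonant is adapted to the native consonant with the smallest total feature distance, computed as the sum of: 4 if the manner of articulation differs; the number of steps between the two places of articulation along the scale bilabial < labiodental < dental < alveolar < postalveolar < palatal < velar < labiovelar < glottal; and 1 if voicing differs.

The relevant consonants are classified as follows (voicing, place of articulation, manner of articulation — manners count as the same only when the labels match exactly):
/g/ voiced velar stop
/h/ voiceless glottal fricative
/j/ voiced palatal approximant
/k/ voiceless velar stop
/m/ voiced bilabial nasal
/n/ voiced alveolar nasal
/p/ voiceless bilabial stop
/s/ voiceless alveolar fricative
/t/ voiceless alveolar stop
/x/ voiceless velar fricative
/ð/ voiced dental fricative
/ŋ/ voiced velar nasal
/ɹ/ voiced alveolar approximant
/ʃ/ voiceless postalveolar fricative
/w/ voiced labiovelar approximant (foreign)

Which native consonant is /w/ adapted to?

/j/ is closest: same manner (approximant), place distance 2 (labiovelar→palatal), same voicing; total 2. Next closest is /ɹ/ at distance 4.

j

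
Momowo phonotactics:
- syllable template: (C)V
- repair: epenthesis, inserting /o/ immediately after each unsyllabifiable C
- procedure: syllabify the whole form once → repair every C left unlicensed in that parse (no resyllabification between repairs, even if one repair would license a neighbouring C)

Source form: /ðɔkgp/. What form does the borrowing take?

Under (C)V, the unsyllabifiable consonants are /k/, /g/, /p/ (no codas are permitted; onsets are limited to one consonant).
Each unlicensed consonant becomes the onset of a new syllable: /k/ → /ko/, /g/ → /go/, /p/ → /po/.

ðɔkogopo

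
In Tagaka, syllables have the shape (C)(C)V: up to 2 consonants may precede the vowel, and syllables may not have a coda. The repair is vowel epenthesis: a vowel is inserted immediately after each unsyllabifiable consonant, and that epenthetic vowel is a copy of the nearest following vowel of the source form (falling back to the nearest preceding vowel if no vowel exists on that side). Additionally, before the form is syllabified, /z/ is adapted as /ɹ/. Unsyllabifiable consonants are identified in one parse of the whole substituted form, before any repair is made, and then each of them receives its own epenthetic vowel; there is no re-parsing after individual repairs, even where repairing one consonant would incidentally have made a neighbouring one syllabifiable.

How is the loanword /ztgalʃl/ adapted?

Substitution: /z/ → /ɹ/, giving /ɹtgalʃl/.
Syllabifying with onset maximization leaves /ɹ/, /l/, /ʃ/, /l/ stranded (no codas are permitted; onsets may contain at most 2 consonants).
Epenthesis after each stranded consonant: /ɹ/ → /ɹa/, /l/ → /la/, /ʃ/ → /ʃa/, /l/ → /la/.

ɹatgalaʃala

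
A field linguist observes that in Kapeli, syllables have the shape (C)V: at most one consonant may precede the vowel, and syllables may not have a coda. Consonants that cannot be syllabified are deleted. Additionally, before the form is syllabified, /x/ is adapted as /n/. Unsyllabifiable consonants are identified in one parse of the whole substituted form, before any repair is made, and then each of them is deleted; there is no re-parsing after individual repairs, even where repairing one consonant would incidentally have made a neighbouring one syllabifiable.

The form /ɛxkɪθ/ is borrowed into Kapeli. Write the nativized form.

Substitution: /x/ → /n/, giving /ɛnkɪθ/.
Syllabifying with onset maximization leaves /n/, /θ/ stranded (no codas are permitted; onsets are limited to one consonant).
Deleting the stranded consonants removes /n/, /θ/.

ɛkɪ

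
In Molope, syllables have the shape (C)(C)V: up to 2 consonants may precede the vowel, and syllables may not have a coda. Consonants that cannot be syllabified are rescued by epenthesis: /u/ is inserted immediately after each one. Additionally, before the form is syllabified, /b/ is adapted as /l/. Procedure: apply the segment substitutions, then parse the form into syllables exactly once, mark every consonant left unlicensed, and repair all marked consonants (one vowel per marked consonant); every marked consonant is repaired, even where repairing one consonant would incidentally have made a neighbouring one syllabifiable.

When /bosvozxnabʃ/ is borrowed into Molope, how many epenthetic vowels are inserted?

After substitution the input is /losvozxnalʃ/.
The unsyllabifiable consonants are /z/, /l/, /ʃ/; each receives one epenthetic vowel.

3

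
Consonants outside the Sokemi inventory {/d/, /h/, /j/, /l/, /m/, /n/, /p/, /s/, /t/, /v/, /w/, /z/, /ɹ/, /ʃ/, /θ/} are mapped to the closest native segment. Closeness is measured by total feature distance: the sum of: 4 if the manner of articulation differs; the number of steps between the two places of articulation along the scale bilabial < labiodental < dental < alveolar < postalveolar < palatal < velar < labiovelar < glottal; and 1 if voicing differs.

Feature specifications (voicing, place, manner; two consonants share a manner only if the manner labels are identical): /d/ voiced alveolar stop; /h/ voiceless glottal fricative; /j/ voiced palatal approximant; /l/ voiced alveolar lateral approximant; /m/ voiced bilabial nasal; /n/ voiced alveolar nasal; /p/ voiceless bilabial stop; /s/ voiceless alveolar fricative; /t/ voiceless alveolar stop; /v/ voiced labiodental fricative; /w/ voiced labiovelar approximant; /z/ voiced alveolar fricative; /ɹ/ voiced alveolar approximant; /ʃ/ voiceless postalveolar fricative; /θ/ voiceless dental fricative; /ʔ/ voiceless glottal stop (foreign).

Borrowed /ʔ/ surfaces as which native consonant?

/h/ is closest: manner differs (stop→fricative, +4), place distance 0 (glottal→glottal), same voicing; total 4. Next closest is /t/ at distance 5.

h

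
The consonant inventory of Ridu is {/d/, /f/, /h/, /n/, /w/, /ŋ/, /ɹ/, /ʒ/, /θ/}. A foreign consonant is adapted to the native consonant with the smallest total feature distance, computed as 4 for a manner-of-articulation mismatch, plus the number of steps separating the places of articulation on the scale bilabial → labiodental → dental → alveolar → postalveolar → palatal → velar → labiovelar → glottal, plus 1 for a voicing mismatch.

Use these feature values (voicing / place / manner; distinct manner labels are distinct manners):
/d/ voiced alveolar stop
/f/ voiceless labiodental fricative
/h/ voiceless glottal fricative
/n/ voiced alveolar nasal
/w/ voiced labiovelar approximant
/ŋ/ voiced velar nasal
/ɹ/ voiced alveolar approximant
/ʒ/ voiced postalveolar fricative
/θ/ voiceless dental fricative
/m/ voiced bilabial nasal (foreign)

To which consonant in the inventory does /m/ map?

n

/n/ is closest: same manner (nasal), place distance 3 (bilabial→alveolar), same voicing; total 3. Next closest is /f/ at distance 6.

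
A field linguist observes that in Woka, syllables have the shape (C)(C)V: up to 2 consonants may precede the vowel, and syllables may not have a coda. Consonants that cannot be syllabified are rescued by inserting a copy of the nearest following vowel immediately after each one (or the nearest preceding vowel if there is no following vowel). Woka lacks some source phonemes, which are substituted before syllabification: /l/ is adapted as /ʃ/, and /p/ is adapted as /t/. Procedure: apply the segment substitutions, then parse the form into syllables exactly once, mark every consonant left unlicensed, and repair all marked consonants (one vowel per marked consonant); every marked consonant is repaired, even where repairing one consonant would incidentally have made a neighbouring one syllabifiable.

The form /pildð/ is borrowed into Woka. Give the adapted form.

tiʃidiði

Substitution: /p/ → /t/, /l/ → /ʃ/, giving /tiʃdð/.
Under (C)(C)V, the unsyllabifiable consonants are /ʃ/, /d/, /ð/ (no codas are permitted; onsets may contain at most 2 consonants).
Each unlicensed consonant becomes the onset of a new syllable: /ʃ/ → /ʃi/, /d/ → /di/, /ð/ → /ði/.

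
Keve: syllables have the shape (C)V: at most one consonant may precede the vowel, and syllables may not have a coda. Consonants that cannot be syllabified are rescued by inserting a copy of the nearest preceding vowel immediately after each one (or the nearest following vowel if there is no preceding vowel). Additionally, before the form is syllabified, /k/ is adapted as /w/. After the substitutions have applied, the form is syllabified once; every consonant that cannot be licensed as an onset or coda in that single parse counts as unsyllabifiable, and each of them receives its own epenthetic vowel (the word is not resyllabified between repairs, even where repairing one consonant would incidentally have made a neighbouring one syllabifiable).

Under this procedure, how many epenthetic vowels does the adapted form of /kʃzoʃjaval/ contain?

4

After substitution the input is /wʃzoʃjaval/.
The unsyllabifiable consonants are /w/, /ʃ/, /ʃ/, /l/; each receives one epenthetic vowel.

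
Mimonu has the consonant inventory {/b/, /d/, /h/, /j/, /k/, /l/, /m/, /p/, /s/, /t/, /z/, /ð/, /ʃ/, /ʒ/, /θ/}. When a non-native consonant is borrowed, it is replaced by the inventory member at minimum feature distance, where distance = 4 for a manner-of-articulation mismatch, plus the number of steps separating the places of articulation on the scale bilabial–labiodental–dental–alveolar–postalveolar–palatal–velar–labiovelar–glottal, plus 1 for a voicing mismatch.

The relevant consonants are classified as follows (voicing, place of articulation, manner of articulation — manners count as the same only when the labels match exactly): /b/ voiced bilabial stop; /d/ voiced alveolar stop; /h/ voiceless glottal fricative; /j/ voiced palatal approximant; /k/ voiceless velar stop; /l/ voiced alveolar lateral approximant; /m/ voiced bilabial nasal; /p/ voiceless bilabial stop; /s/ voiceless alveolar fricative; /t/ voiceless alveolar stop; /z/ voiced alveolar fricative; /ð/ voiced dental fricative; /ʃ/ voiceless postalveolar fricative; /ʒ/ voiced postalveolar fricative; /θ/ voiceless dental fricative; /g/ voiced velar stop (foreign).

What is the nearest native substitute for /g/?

/k/ is closest: same manner (stop), place distance 0 (velar→velar), voicing differs (+1); total 1. Next closest is /d/ at distance 3.

k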